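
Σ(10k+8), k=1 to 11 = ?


Σ(10k+8) = 10·Σk + 8·n
= 10·66 + 8·11
= 660 + 88 = 748

Σ = 748


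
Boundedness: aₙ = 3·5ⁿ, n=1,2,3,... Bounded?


aₙ = 3·5ⁿ → as n→∞, aₙ→∞ (since base 5 > 1)
No finite upper bound exists
The sequence is UNBOUNDED

Unbounded (aₙ → ∞ as n → ∞)


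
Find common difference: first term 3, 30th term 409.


d = (aₙ - a₁)/(n-1)
= (409 - 3)/(30-1)
= 406/29 = 14

d = 14


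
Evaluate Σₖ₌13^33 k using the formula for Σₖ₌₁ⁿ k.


Σₖ₌13^33 k = Σₖ₌₁^33 k − Σₖ₌₁^12 k
= 33·34/2 − 12·13/2
= 561 − 78 = 483

Σk = 483


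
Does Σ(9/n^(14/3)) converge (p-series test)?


p-series test: Σ c/n^p converges if p > 1, diverges if p ≤ 1 (constant c > 0 doesn't affect convergence).
p = 14/3
14/3 > 1 → CONVERGES

Converges (p = 14/3 > 1)


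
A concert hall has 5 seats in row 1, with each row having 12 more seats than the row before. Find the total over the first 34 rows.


aₙ = 5 + (34-1)×12 = 401
Sₙ = n(a₁+aₙ)/2 = 34×(5+401)/2
= 34×406/2 = 6902

S_34 = 6902


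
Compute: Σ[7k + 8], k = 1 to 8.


Σ(7k+8) = 7·Σk + 8·n
= 7·36 + 8·8
= 252 + 64 = 316

Σ = 316


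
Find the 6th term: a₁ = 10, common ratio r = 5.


aₙ = a₁·r^(n-1)
= 10×5^5
= 10×3125
= 31250

a_6 = 31250


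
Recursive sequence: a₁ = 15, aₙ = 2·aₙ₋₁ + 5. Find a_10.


Computing step by step:
a_1 = 15
a_2 = 35
a_3 = 75
a_4 = 155
a_5 = 315
a_6 = 635
a_7 = 1275
a_8 = 2555
a_9 = 5115
a_10 = 10235


a_10 = 10235


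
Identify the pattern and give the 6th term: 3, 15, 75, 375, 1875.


Pattern: geometric (r=5)
Terms: 3, 15, 75, 375, 1875
Next term = 9375

Next term = 9375


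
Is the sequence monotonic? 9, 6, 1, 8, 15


Differences: -3, -5, 7, 7
Difference at position 3 is +7 (> 0) but position 1 is -3 (< 0) — sequence both rises and falls
→ NOT monotonic

Not monotonic


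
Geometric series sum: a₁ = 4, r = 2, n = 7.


Sₙ = 4×(2^7 - 1)/(2 - 1)
= 4×(128 - 1)/1
= 4×127/1
= 508

S_7 = 508


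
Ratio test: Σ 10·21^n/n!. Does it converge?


aₙ = 10·21^n/n!
a_{n+1}/aₙ = 21^(n+1)/(n+1)! × n!/21^n  (constant 10 cancels)
= 21/(n+1)
L = lim(n→∞) 21/(n+1) = 0
L < 1 → series CONVERGES

Converges (ratio test: L = 0 < 1)


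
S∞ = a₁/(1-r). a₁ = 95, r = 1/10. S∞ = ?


S∞ = a₁/(1-r) = 95/(1 - 1/10)
= 95/(9/10)
= 950/9

S∞ = 950/9


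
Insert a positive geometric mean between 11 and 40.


GM = √(11×40) = √440 = 20.9762

GM = 20.9762


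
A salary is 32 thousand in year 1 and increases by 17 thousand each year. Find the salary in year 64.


aₙ = a₁ + (n-1)d
= 32 + (64-1)×17
= 32 + 1071
= 1103

a_64 = 1103


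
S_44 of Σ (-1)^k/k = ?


S = -1 + 1/2 - 1/3 + 1/4 - 1/5 + 1/6 - 1/7 + 1/8 ± ...
= -0.6819
(Full series converges to -ln(2) ≈ -0.6931)

S_44 = -0.6819


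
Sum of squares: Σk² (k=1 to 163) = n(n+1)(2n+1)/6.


n = 163
n(n+1)(2n+1)/6 = 163×164×327/6
= 8741364/6 = 1456894

Σk² = 1456894


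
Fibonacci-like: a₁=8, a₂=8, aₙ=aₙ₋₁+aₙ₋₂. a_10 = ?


Computing iteratively: 8, 8, 16, 24, 40, 64, 104, 168, 272, 440
a_10 = 440

a_10 = 440


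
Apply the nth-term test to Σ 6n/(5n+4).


lim(n→∞) 6n/(5n+4) = 6/5 = 6/5  (divide numerator and denominator by n)
lim aₙ = 6/5 ≠ 0 → series DIVERGES

Diverges (lim aₙ = 6/5 ≠ 0)


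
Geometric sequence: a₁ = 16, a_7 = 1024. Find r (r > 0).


r^(n-1) = aₙ/a₁
r^6 = 1024/16 = 64
r = 64^(1/6)
= ±2; taking r > 0 gives r = 2

r = 2


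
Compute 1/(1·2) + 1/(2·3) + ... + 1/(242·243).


1/(k(k+1)) = 1/k - 1/(k+1) (partial fractions)
Telescoping: Σ = 1 - 1/243 = 242/243

Sum = 242/243


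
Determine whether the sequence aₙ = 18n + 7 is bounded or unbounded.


aₙ = 18n + 7 → as n→∞, aₙ→∞
No finite upper bound exists
The sequence is UNBOUNDED

Unbounded (aₙ → ∞ as n → ∞)


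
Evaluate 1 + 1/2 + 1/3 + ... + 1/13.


H_13 = 1/1 + 1/2 + 1/3 + ... + 1/13
= 1145993/360360
≈ 3.1801

H_13 = 1145993/360360 ≈ 3.1801


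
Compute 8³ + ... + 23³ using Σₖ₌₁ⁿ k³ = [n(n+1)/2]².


Σₖ₌8^23 k³ = [23·24/2]² − [7·8/2]²
= 76176 − 784 = 75392

Σk³ = 75392


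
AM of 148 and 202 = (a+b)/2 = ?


AM = (148 + 202)/2 = 350/2 = 175

AM = 175


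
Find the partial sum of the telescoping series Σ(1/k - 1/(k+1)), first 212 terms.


Telescoping: adjacent terms cancel.
= 1/1 - 1/213
= 1 - 1/213 = 212/213

Sum = 212/213


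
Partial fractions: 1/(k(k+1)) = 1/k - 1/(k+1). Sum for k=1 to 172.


1/(k(k+1)) = 1/k - 1/(k+1) (partial fractions)
Telescoping: Σ = 1 - 1/173 = 172/173

Sum = 172/173


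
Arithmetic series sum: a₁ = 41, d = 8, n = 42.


aₙ = 41 + (42-1)×8 = 369
Sₙ = n(a₁+aₙ)/2 = 42×(41+369)/2
= 42×410/2 = 8610

S_42 = 8610


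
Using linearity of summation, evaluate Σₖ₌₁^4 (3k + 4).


Σ(3k+4) = 3·Σk + 4·n
= 3·10 + 4·4
= 30 + 16 = 46

Σ = 46


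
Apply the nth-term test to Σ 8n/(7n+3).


lim(n→∞) 8n/(7n+3) = 8/7 = 8/7  (divide numerator and denominator by n)
lim aₙ = 8/7 ≠ 0 → series DIVERGES

Diverges (lim aₙ = 8/7 ≠ 0)


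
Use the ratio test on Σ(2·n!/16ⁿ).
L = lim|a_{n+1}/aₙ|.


aₙ = 2·n!/16^n
a_{n+1}/aₙ = (n+1)!/16^(n+1) × 16^n/n!  (constant 2 cancels)
= (n+1)/16
L = lim(n→∞) (n+1)/16 = ∞
L > 1 → series DIVERGES

Diverges (ratio test: L = ∞ > 1)


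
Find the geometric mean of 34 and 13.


GM = √(34×13) = √442 = 21.0238

GM = 21.0238


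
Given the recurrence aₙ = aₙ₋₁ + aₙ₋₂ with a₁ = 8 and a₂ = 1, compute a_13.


Computing iteratively: 8, 1, 9, 10, 19, 29, 48, 77, 125, 202, 327, 529, ...
a_13 = 856

a_13 = 856


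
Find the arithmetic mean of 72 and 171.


AM = (72 + 171)/2 = 243/2 = 121.5

AM = 121.5


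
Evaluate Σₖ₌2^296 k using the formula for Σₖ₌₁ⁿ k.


Σₖ₌2^296 k = Σₖ₌₁^296 k − Σₖ₌₁^1 k
= 296·297/2 − 1·2/2
= 43956 − 1 = 43955

Σk = 43955


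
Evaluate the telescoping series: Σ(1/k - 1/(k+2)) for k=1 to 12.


Telescoping with gap 2: two head and two tail terms survive.
= (1 + 1/2) - (1/13 + 1/14)
= 3/2 - 1/13 - 1/14 = 123/91

Sum = 123/91


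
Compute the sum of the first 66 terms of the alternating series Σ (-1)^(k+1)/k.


S = 1 - 1/2 + 1/3 - 1/4 + 1/5 - 1/6 + 1/7 - 1/8 ± ...
= 0.6856
(Full series converges to +ln(2) ≈ +0.6931)

S_66 = 0.6856


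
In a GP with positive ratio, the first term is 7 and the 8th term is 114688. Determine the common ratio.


r^(n-1) = aₙ/a₁
r^7 = 114688/7 = 16384
r = 16384^(1/7)
= 4

r = 4


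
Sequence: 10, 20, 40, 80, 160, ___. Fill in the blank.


Pattern: geometric (r=2)
Terms: 10, 20, 40, 80, 160
Next term = 320

Next term = 320


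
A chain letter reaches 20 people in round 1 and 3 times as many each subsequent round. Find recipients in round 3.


aₙ = a₁·r^(n-1)
= 20×3^2
= 20×9
= 180

a_3 = 180


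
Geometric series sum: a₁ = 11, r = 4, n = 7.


Sₙ = 11×(4^7 - 1)/(4 - 1)
= 11×(16384 - 1)/3
= 11×16383/3
= 60071

S_7 = 60071


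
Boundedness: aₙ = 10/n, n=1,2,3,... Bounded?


a₁ = 10, a₂ = 10/2, a₃ = 10/3, ...
0 < aₙ ≤ 10 for all n ≥ 1
Lower bound: 0, Upper bound: 10
The sequence IS bounded

Bounded (0 < aₙ ≤ 10)


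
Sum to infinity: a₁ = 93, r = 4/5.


S∞ = a₁/(1-r) = 93/(1 - 4/5)
= 93/(1/5)
= 465

S∞ = 465


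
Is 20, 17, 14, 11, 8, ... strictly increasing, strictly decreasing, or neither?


Differences: -3, -3, -3, -3
All differences < 0 → strictly DECREASING

Monotonically decreasing


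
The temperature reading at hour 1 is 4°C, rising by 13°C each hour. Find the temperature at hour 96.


aₙ = a₁ + (n-1)d
= 4 + (96-1)×13
= 4 + 1235
= 1239

a_96 = 1239


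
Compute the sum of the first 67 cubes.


n(n+1)/2 = 67×68/2 = 2278
Σk³ = 2278² = 5189284

Σk³ = 5189284


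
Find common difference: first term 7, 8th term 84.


d = (aₙ - a₁)/(n-1)
= (84 - 7)/(8-1)
= 77/7 = 11

d = 11


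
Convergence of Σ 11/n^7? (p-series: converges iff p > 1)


p-series test: Σ c/n^p converges if p > 1, diverges if p ≤ 1 (constant c > 0 doesn't affect convergence).
p = 7
7 > 1 → CONVERGES

Converges (p = 7 > 1)


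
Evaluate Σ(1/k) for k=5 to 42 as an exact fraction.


Σₖ₌5^42 1/k = 1/5 + 1/6 + 1/7 + ... + 1/42
= 6382359803740019/2844937529085600
≈ 2.2434

Sum = 6382359803740019/2844937529085600 ≈ 2.2434


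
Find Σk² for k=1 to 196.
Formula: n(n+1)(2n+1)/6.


n = 196
n(n+1)(2n+1)/6 = 196×197×393/6
= 15174516/6 = 2529086

Σk² = 2529086


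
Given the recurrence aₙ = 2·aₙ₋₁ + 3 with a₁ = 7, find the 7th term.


Computing step by step:
a_1 = 7
a_2 = 17
a_3 = 37
a_4 = 77
a_5 = 157
a_6 = 317
a_7 = 637


a_7 = 637


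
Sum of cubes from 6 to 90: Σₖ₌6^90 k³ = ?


Σₖ₌6^90 k³ = [90·91/2]² − [5·6/2]²
= 16769025 − 225 = 16768800

Σk³ = 16768800


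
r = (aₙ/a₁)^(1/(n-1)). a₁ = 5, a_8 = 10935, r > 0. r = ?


r^(n-1) = aₙ/a₁
r^7 = 10935/5 = 2187
r = 2187^(1/7)
= 3

r = 3


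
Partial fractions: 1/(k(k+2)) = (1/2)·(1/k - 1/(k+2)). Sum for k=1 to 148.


1/(k(k+2)) = (1/2)·(1/k - 1/(k+2)) (partial fractions)
Telescoping: Σ = (1/2)·(1 + 1/2 - 1/149 - 1/150) = 16613/22350

Sum = 16613/22350


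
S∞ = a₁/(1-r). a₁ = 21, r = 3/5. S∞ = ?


S∞ = a₁/(1-r) = 21/(1 - 3/5)
= 21/(2/5)
= 105/2

S∞ = 105/2


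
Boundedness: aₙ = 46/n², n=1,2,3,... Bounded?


a₁ = 46, a₂ = 46/4, a₃ = 46/9, ...
0 < aₙ ≤ 46 for all n ≥ 1
The sequence IS bounded

Bounded (0 < aₙ ≤ 46)


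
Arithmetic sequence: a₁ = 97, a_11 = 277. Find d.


d = (aₙ - a₁)/(n-1)
= (277 - 97)/(11-1)
= 180/10 = 18

d = 18


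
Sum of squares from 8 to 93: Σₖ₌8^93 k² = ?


Σₖ₌8^93 k² = Σₖ₌₁^93 k² − Σₖ₌₁^7 k²
= 93·94·187/6 − 7·8·15/6
= 272459 − 140 = 272319

Σk² = 272319


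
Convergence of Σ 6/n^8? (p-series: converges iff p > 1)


p-series test: Σ c/n^p converges if p > 1, diverges if p ≤ 1 (constant c > 0 doesn't affect convergence).
p = 8
8 > 1 → CONVERGES

Converges (p = 8 > 1)


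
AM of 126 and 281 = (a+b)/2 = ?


AM = (126 + 281)/2 = 407/2 = 203.5

AM = 203.5


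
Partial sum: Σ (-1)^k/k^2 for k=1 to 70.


S = -1 + 1/4 - 1/9 + 1/16 - 1/25 + 1/36 - 1/49 + 1/64 ± ...
= -0.8224
(Full series converges to -π²/12 ≈ -0.8225)

S_70 = -0.8224


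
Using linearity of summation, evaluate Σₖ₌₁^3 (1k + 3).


Σ(1k+3) = 1·Σk + 3·n
= 1·6 + 3·3
= 6 + 9 = 15

Σ = 15


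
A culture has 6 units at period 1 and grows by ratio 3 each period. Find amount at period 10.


aₙ = a₁·r^(n-1)
= 6×3^9
= 6×19683
= 118098

a_10 = 118098


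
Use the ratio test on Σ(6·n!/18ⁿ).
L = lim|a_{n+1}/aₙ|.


aₙ = 6·n!/18^n
a_{n+1}/aₙ = (n+1)!/18^(n+1) × 18^n/n!  (constant 6 cancels)
= (n+1)/18
L = lim(n→∞) (n+1)/18 = ∞
L > 1 → series DIVERGES

Diverges (ratio test: L = ∞ > 1)


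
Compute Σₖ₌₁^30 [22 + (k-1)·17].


aₙ = 22 + (30-1)×17 = 515
Sₙ = n(a₁+aₙ)/2 = 30×(22+515)/2
= 30×537/2 = 8055

S_30 = 8055


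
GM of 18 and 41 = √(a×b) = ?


GM = √(18×41) = √738 = 27.1662

GM = 27.1662


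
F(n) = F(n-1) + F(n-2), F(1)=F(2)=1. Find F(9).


Fibonacci sequence: 1, 1, 2, 3, 5, 8, 13, 21, 34
F(9) = 34

F(9) = 34


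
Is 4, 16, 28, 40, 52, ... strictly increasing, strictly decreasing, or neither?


Differences: 12, 12, 12, 12
All differences > 0 → strictly INCREASING

Monotonically increasing


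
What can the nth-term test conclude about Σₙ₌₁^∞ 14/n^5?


lim(n→∞) 14/n^5 = 0
lim aₙ = 0 → nth-term test is INCONCLUSIVE
(Need other tests; this is actually a convergent p-series with p=5 > 1)

Inconclusive (lim aₙ = 0; need another test)


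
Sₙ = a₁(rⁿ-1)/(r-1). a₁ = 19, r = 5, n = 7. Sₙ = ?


Sₙ = 19×(5^7 - 1)/(5 - 1)
= 19×(78125 - 1)/4
= 19×78124/4
= 371089

S_7 = 371089


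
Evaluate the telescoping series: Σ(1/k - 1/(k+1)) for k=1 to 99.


Telescoping: adjacent terms cancel.
= 1/1 - 1/100
= 1 - 1/100 = 99/100

Sum = 99/100


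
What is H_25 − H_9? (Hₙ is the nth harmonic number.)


Σₖ₌10^25 1/k = 1/10 + 1/11 + 1/12 + ... + 1/25
= 26422849771/26771144400
≈ 0.987

Sum = 26422849771/26771144400 ≈ 0.987


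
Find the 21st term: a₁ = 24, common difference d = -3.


aₙ = a₁ + (n-1)d
= 24 + (21-1)×-3
= 24 - 60
= -36

a_21 = -36


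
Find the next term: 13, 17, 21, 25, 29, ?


Pattern: arithmetic (d=4)
Terms: 13, 17, 21, 25, 29
Next term = 33

Next term = 33


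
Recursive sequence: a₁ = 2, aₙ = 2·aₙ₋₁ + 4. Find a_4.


Computing step by step:
a_1 = 2
a_2 = 8
a_3 = 20
a_4 = 44


a_4 = 44


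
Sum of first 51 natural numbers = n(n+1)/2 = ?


n(n+1)/2 = 51×52/2 = 2652/2 = 1326

Σk = 1326


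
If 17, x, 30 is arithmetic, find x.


AM = (17 + 30)/2 = 47/2 = 23.5

AM = 23.5


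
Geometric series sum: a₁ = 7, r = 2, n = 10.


Sₙ = 7×(2^10 - 1)/(2 - 1)
= 7×(1024 - 1)/1
= 7×1023/1
= 7161

S_10 = 7161


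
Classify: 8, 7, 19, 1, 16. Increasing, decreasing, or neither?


Differences: -1, 12, -18, 15
Difference at position 2 is +12 (> 0) but position 1 is -1 (< 0) — sequence both rises and falls
→ NOT monotonic

Not monotonic


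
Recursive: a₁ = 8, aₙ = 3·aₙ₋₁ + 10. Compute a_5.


Computing step by step:
a_1 = 8
a_2 = 34
a_3 = 112
a_4 = 346
a_5 = 1048


a_5 = 1048


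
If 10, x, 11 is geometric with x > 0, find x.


GM = √(10×11) = √110 = 10.4881

GM = 10.4881


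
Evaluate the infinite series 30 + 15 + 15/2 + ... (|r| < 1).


S∞ = a₁/(1-r) = 30/(1 - 1/2)
= 30/(1/2)
= 60

S∞ = 60


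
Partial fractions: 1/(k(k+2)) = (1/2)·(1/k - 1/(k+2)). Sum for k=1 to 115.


1/(k(k+2)) = (1/2)·(1/k - 1/(k+2)) (partial fractions)
Telescoping: Σ = (1/2)·(1 + 1/2 - 1/116 - 1/117) = 20125/27144

Sum = 20125/27144


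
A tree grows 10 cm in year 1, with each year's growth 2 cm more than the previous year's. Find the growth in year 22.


aₙ = a₁ + (n-1)d
= 10 + (22-1)×2
= 10 + 42
= 52

a_22 = 52


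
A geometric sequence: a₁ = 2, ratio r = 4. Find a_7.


aₙ = a₁·r^(n-1)
= 2×4^6
= 2×4096
= 8192

a_7 = 8192


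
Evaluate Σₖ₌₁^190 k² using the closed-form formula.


n = 190
n(n+1)(2n+1)/6 = 190×191×381/6
= 13826490/6 = 2304415

Σk² = 2304415


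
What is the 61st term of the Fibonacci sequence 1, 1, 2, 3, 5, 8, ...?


Fibonacci sequence: 1, 1, 2, 3, 5, 8, 13, 21, 34, 55, 89, ...
F(61) = 2504730781961

F(61) = 2504730781961


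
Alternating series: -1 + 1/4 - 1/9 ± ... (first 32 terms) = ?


S = -1 + 1/4 - 1/9 + 1/16 - 1/25 + 1/36 - 1/49 + 1/64 ± ...
= -0.822
(Full series converges to -π²/12 ≈ -0.8225)

S_32 = -0.822


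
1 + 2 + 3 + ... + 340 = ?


n(n+1)/2 = 340×341/2 = 115940/2 = 57970

Σk = 57970


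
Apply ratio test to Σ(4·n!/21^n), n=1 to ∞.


aₙ = 4·n!/21^n
a_{n+1}/aₙ = (n+1)!/21^(n+1) × 21^n/n!  (constant 4 cancels)
= (n+1)/21
L = lim(n→∞) (n+1)/21 = ∞
L > 1 → series DIVERGES

Diverges (ratio test: L = ∞ > 1)


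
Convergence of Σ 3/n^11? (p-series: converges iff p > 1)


p-series test: Σ c/n^p converges if p > 1, diverges if p ≤ 1 (constant c > 0 doesn't affect convergence).
p = 11
11 > 1 → CONVERGES

Converges (p = 11 > 1)


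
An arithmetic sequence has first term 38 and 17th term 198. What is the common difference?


d = (aₙ - a₁)/(n-1)
= (198 - 38)/(17-1)
= 160/16 = 10

d = 10


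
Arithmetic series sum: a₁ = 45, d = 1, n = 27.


aₙ = 45 + (27-1)×1 = 71
Sₙ = n(a₁+aₙ)/2 = 27×(45+71)/2
= 27×116/2 = 1566

S_27 = 1566


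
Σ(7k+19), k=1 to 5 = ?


Σ(7k+19) = 7·Σk + 19·n
= 7·15 + 19·5
= 105 + 95 = 200

Σ = 200


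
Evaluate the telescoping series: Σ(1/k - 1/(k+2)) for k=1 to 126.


Telescoping with gap 2: two head and two tail terms survive.
= (1 + 1/2) - (1/127 + 1/128)
= 3/2 - 1/127 - 1/128 = 24129/16256

Sum = 24129/16256


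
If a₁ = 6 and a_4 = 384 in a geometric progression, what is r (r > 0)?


r^(n-1) = aₙ/a₁
r^3 = 384/6 = 64
r = 64^(1/3)
= 4

r = 4


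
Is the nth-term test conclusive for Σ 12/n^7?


lim(n→∞) 12/n^7 = 0
lim aₙ = 0 → nth-term test is INCONCLUSIVE
(Need other tests; this is actually a convergent p-series with p=7 > 1)

Inconclusive (lim aₙ = 0; need another test)


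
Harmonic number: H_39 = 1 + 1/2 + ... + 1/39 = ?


H_39 = 1/1 + 1/2 + 1/3 + ... + 1/39
= 2066035355155033/485721041551200
≈ 4.2535

H_39 = 2066035355155033/485721041551200 ≈ 4.2535


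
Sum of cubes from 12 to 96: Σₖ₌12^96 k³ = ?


Σₖ₌12^96 k³ = [96·97/2]² − [11·12/2]²
= 21678336 − 4356 = 21673980

Σk³ = 21673980


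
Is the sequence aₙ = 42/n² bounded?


a₁ = 42, a₂ = 42/4, a₃ = 42/9, ...
0 < aₙ ≤ 42 for all n ≥ 1
The sequence IS bounded

Bounded (0 < aₙ ≤ 42)


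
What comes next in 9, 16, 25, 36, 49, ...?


Pattern: perfect squares: n²
Terms: 9, 16, 25, 36, 49
Next term = 64

Next term = 64


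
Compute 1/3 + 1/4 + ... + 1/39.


Σₖ₌3^39 1/k = 1/3 + 1/4 + 1/5 + ... + 1/39
= 1337453792828233/485721041551200
≈ 2.7535

Sum = 1337453792828233/485721041551200 ≈ 2.7535


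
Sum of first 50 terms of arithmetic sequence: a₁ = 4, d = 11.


aₙ = 4 + (50-1)×11 = 543
Sₙ = n(a₁+aₙ)/2 = 50×(4+543)/2
= 50×547/2 = 13675

S_50 = 13675


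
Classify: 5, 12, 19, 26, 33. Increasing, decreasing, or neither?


Differences: 7, 7, 7, 7
All differences > 0 → strictly INCREASING

Monotonically increasing


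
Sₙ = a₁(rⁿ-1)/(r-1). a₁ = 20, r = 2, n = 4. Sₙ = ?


Sₙ = 20×(2^4 - 1)/(2 - 1)
= 20×(16 - 1)/1
= 20×15/1
= 300

S_4 = 300


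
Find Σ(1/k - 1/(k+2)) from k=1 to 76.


Telescoping with gap 2: two head and two tail terms survive.
= (1 + 1/2) - (1/77 + 1/78)
= 3/2 - 1/77 - 1/78 = 4427/3003

Sum = 4427/3003


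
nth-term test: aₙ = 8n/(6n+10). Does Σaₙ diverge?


lim(n→∞) 8n/(6n+10) = 8/6 = 4/3  (divide numerator and denominator by n)
lim aₙ = 4/3 ≠ 0 → series DIVERGES

Diverges (lim aₙ = 4/3 ≠ 0)


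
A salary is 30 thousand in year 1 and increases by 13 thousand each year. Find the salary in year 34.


aₙ = a₁ + (n-1)d
= 30 + (34-1)×13
= 30 + 429
= 459

a_34 = 459


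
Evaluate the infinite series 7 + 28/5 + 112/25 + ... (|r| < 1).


S∞ = a₁/(1-r) = 7/(1 - 4/5)
= 7/(1/5)
= 35

S∞ = 35


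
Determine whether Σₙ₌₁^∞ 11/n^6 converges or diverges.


p-series test: Σ c/n^p converges if p > 1, diverges if p ≤ 1 (constant c > 0 doesn't affect convergence).
p = 6
6 > 1 → CONVERGES

Converges (p = 6 > 1)


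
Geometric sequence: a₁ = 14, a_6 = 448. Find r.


r^(n-1) = aₙ/a₁
r^5 = 448/14 = 32
r = 32^(1/5)
= 2

r = 2


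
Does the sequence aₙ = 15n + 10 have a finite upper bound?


aₙ = 15n + 10 → as n→∞, aₙ→∞
No finite upper bound exists
The sequence is UNBOUNDED

Unbounded (aₙ → ∞ as n → ∞)


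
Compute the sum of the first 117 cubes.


n(n+1)/2 = 117×118/2 = 6903
Σk³ = 6903² = 47651409

Σk³ = 47651409


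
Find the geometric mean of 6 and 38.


GM = √(6×38) = √228 = 15.0997

GM = 15.0997


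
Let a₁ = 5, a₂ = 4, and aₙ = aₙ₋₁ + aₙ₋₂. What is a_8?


Computing iteratively: 5, 4, 9, 13, 22, 35, 57, 92
a_8 = 92

a_8 = 92


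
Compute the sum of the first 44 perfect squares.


n = 44
n(n+1)(2n+1)/6 = 44×45×89/6
= 176220/6 = 29370

Σk² = 29370


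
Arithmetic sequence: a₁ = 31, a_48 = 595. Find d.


d = (aₙ - a₁)/(n-1)
= (595 - 31)/(48-1)
= 564/47 = 12

d = 12


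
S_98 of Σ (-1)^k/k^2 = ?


S = -1 + 1/4 - 1/9 + 1/16 - 1/25 + 1/36 - 1/49 + 1/64 ± ...
= -0.8224
(Full series converges to -π²/12 ≈ -0.8225)

S_98 = -0.8224


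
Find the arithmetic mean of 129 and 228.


AM = (129 + 228)/2 = 357/2 = 178.5

AM = 178.5


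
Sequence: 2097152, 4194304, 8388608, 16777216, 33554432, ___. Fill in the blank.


Pattern: powers of 2: 2ⁿ
Terms: 2097152, 4194304, 8388608, 16777216, 33554432
Next term = 67108864

Next term = 67108864


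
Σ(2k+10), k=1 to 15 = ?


Σ(2k+10) = 2·Σk + 10·n
= 2·120 + 10·15
= 240 + 150 = 390

Σ = 390


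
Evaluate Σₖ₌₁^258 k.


n(n+1)/2 = 258×259/2 = 66822/2 = 33411

Σk = 33411


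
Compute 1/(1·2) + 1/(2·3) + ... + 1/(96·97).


1/(k(k+1)) = 1/k - 1/(k+1) (partial fractions)
Telescoping: Σ = 1 - 1/97 = 96/97

Sum = 96/97


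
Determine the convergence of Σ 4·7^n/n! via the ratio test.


aₙ = 4·7^n/n!
a_{n+1}/aₙ = 7^(n+1)/(n+1)! × n!/7^n  (constant 4 cancels)
= 7/(n+1)
L = lim(n→∞) 7/(n+1) = 0
L < 1 → series CONVERGES

Converges (ratio test: L = 0 < 1)


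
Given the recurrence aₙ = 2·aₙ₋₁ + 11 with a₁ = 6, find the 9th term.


Computing step by step:
a_1 = 6
a_2 = 23
a_3 = 57
a_4 = 125
a_5 = 261
a_6 = 533
a_7 = 1077
a_8 = 2165
a_9 = 4341


a_9 = 4341


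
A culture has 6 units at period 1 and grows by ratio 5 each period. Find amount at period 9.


aₙ = a₁·r^(n-1)
= 6×5^8
= 6×390625
= 2343750

a_9 = 2343750


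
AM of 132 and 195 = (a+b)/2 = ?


AM = (132 + 195)/2 = 327/2 = 163.5

AM = 163.5


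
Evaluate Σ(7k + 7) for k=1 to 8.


Σ(7k+7) = 7·Σk + 7·n
= 7·36 + 7·8
= 252 + 56 = 308

Σ = 308


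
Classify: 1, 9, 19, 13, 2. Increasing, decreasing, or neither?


Differences: 8, 10, -6, -11
Difference at position 1 is +8 (> 0) but position 3 is -6 (< 0) — sequence both rises and falls
→ NOT monotonic

Not monotonic


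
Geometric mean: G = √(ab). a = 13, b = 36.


GM = √(13×36) = √468 = 21.6333

GM = 21.6333


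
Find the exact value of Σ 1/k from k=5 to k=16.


Σₖ₌5^16 1/k = 1/5 + 1/6 + 1/7 + ... + 1/16
= 935059/720720
≈ 1.2974

Sum = 935059/720720 ≈ 1.2974


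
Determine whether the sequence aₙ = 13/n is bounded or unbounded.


a₁ = 13, a₂ = 13/2, a₃ = 13/3, ...
0 < aₙ ≤ 13 for all n ≥ 1
Lower bound: 0, Upper bound: 13
The sequence IS bounded

Bounded (0 < aₙ ≤ 13)


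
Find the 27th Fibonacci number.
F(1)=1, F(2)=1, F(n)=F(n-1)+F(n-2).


Fibonacci sequence: 1, 1, 2, 3, 5, 8, 13, 21, 34, 55, 89, ...
F(27) = 196418

F(27) = 196418


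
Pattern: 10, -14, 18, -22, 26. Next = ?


Pattern: alternating sign, magnitude arithmetic (d=4)
Terms: 10, -14, 18, -22, 26
Next term = -30

Next term = -30


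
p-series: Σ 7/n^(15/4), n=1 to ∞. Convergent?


p-series test: Σ c/n^p converges if p > 1, diverges if p ≤ 1 (constant c > 0 doesn't affect convergence).
p = 15/4
15/4 > 1 → CONVERGES

Converges (p = 15/4 > 1)


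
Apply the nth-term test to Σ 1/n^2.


lim(n→∞) 1/n^2 = 0
lim aₙ = 0 → nth-term test is INCONCLUSIVE
(Need other tests; this is actually a convergent p-series with p=2 > 1)

Inconclusive (lim aₙ = 0; need another test)


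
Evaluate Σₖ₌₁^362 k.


n(n+1)/2 = 362×363/2 = 131406/2 = 65703

Σk = 65703


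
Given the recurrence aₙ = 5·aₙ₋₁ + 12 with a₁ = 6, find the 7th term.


Computing step by step:
a_1 = 6
a_2 = 42
a_3 = 222
a_4 = 1122
a_5 = 5622
a_6 = 28122
a_7 = 140622


a_7 = 140622


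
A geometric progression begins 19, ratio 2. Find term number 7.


aₙ = a₁·r^(n-1)
= 19×2^6
= 19×64
= 1216

a_7 = 1216


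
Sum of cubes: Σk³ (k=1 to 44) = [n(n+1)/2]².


n(n+1)/2 = 44×45/2 = 990
Σk³ = 990² = 980100

Σk³ = 980100


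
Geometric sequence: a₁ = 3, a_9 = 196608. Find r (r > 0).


r^(n-1) = aₙ/a₁
r^8 = 196608/3 = 65536
r = 65536^(1/8)
= ±4; taking r > 0 gives r = 4

r = 4


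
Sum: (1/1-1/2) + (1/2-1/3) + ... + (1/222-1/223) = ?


Telescoping: adjacent terms cancel.
= 1/1 - 1/223
= 1 - 1/223 = 222/223

Sum = 222/223


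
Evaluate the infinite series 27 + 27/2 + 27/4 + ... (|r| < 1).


S∞ = a₁/(1-r) = 27/(1 - 1/2)
= 27/(1/2)
= 54

S∞ = 54


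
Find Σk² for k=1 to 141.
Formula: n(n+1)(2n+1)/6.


n = 141
n(n+1)(2n+1)/6 = 141×142×283/6
= 5666226/6 = 944371

Σk² = 944371


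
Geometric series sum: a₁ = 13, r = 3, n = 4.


Sₙ = 13×(3^4 - 1)/(3 - 1)
= 13×(81 - 1)/2
= 13×80/2
= 520

S_4 = 520


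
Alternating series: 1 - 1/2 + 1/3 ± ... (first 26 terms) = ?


S = 1 - 1/2 + 1/3 - 1/4 + 1/5 - 1/6 + 1/7 - 1/8 ± ...
= 0.6743
(Full series converges to +ln(2) ≈ +0.6931)

S_26 = 0.6743


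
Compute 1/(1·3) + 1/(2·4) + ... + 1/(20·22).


1/(k(k+2)) = (1/2)·(1/k - 1/(k+2)) (partial fractions)
Telescoping: Σ = (1/2)·(1 + 1/2 - 1/21 - 1/22) = 325/462

Sum = 325/462


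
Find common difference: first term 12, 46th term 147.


d = (aₙ - a₁)/(n-1)
= (147 - 12)/(46-1)
= 135/45 = 3

d = 3


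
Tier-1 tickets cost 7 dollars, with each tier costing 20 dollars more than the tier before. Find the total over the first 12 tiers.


aₙ = 7 + (12-1)×20 = 227
Sₙ = n(a₁+aₙ)/2 = 12×(7+227)/2
= 12×234/2 = 1404

S_12 = 1404


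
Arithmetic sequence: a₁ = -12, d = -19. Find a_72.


aₙ = a₁ + (n-1)d
= -12 + (72-1)×-19
= -12 - 1349
= -1361

a_72 = -1361


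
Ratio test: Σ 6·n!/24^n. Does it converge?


aₙ = 6·n!/24^n
a_{n+1}/aₙ = (n+1)!/24^(n+1) × 24^n/n!  (constant 6 cancels)
= (n+1)/24
L = lim(n→∞) (n+1)/24 = ∞
L > 1 → series DIVERGES

Diverges (ratio test: L = ∞ > 1)


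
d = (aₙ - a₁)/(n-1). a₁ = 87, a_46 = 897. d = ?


d = (aₙ - a₁)/(n-1)
= (897 - 87)/(46-1)
= 810/45 = 18

d = 18


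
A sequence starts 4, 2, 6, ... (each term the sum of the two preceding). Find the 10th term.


Computing iteratively: 4, 2, 6, 8, 14, 22, 36, 58, 94, 152
a_10 = 152

a_10 = 152


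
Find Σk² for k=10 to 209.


Σₖ₌10^209 k² = Σₖ₌₁^209 k² − Σₖ₌₁^9 k²
= 209·210·419/6 − 9·10·19/6
= 3064985 − 285 = 3064700

Σk² = 3064700


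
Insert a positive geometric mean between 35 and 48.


GM = √(35×48) = √1680 = 40.9878

GM = 40.9878


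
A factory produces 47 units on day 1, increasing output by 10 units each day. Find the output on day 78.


aₙ = a₁ + (n-1)d
= 47 + (78-1)×10
= 47 + 770
= 817

a_78 = 817


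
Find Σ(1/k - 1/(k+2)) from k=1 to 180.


Telescoping with gap 2: two head and two tail terms survive.
= (1 + 1/2) - (1/181 + 1/182)
= 3/2 - 1/181 - 1/182 = 24525/16471

Sum = 24525/16471


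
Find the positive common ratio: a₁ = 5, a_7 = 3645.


r^(n-1) = aₙ/a₁
r^6 = 3645/5 = 729
r = 729^(1/6)
= ±3; taking r > 0 gives r = 3

r = 3


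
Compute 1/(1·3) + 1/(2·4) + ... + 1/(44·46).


1/(k(k+2)) = (1/2)·(1/k - 1/(k+2)) (partial fractions)
Telescoping: Σ = (1/2)·(1 + 1/2 - 1/45 - 1/46) = 1507/2070

Sum = 1507/2070


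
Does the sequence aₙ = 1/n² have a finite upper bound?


a₁ = 1, a₂ = 1/4, a₃ = 1/9, ...
0 < aₙ ≤ 1 for all n ≥ 1
The sequence IS bounded

Bounded (0 < aₙ ≤ 1)


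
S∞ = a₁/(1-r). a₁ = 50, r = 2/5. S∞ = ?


S∞ = a₁/(1-r) = 50/(1 - 2/5)
= 50/(3/5)
= 250/3

S∞ = 250/3


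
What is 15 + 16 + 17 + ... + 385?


Σₖ₌15^385 k = Σₖ₌₁^385 k − Σₖ₌₁^14 k
= 385·386/2 − 14·15/2
= 74305 − 105 = 74200

Σk = 74200


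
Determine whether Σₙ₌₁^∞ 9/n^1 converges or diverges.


p-series test: Σ c/n^p converges if p > 1, diverges if p ≤ 1 (constant c > 0 doesn't affect convergence).
p = 1
1 ≤ 1 → DIVERGES

Diverges (p = 1 ≤ 1)


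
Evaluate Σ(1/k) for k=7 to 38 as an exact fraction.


Σₖ₌7^38 1/k = 1/7 + 1/8 + 1/9 + ... + 1/38
= 863564417673793/485721041551200
≈ 1.7779

Sum = 863564417673793/485721041551200 ≈ 1.7779


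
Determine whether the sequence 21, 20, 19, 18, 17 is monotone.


Differences: -1, -1, -1, -1
All differences < 0 → strictly DECREASING

Monotonically decreasing


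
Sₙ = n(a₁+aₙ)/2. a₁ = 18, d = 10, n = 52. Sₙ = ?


aₙ = 18 + (52-1)×10 = 528
Sₙ = n(a₁+aₙ)/2 = 52×(18+528)/2
= 52×546/2 = 14196

S_52 = 14196


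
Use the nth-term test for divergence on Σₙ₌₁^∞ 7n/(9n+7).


lim(n→∞) 7n/(9n+7) = 7/9 = 7/9  (divide numerator and denominator by n)
lim aₙ = 7/9 ≠ 0 → series DIVERGES

Diverges (lim aₙ = 7/9 ≠ 0)


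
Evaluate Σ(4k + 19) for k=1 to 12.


Σ(4k+19) = 4·Σk + 19·n
= 4·78 + 19·12
= 312 + 228 = 540

Σ = 540


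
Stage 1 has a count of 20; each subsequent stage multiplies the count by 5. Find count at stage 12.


aₙ = a₁·r^(n-1)
= 20×5^11
= 20×48828125
= 976562500

a_12 = 976562500


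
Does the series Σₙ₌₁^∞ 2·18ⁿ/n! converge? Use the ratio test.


aₙ = 2·18^n/n!
a_{n+1}/aₙ = 18^(n+1)/(n+1)! × n!/18^n  (constant 2 cancels)
= 18/(n+1)
L = lim(n→∞) 18/(n+1) = 0
L < 1 → series CONVERGES

Converges (ratio test: L = 0 < 1)


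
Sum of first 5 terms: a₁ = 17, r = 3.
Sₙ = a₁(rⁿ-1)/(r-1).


Sₙ = 17×(3^5 - 1)/(3 - 1)
= 17×(243 - 1)/2
= 17×242/2
= 2057

S_5 = 2057


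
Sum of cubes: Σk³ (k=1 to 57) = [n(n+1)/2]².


n(n+1)/2 = 57×58/2 = 1653
Σk³ = 1653² = 2732409

Σk³ = 2732409


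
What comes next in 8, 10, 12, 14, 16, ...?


Pattern: arithmetic (d=2)
Terms: 8, 10, 12, 14, 16
Next term = 18

Next term = 18


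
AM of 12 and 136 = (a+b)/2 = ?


AM = (12 + 136)/2 = 148/2 = 74

AM = 74


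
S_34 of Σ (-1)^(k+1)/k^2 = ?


S = 1 - 1/4 + 1/9 - 1/16 + 1/25 - 1/36 + 1/49 - 1/64 ± ...
= 0.822
(Full series converges to +π²/12 ≈ +0.8225)

S_34 = 0.822


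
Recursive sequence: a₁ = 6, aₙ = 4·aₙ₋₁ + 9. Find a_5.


Computing step by step:
a_1 = 6
a_2 = 33
a_3 = 141
a_4 = 573
a_5 = 2301


a_5 = 2301


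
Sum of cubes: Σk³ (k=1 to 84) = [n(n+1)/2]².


n(n+1)/2 = 84×85/2 = 3570
Σk³ = 3570² = 12744900

Σk³ = 12744900


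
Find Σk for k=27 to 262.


Σₖ₌27^262 k = Σₖ₌₁^262 k − Σₖ₌₁^26 k
= 262·263/2 − 26·27/2
= 34453 − 351 = 34102

Σk = 34102


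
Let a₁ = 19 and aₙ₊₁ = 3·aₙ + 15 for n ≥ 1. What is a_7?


Computing step by step:
a_1 = 19
a_2 = 72
a_3 = 231
a_4 = 708
a_5 = 2139
a_6 = 6432
a_7 = 19311


a_7 = 19311


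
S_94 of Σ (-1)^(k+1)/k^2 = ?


S = 1 - 1/4 + 1/9 - 1/16 + 1/25 - 1/36 + 1/49 - 1/64 ± ...
= 0.8224
(Full series converges to +π²/12 ≈ +0.8225)

S_94 = 0.8224


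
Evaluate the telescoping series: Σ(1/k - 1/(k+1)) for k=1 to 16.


Telescoping: adjacent terms cancel.
= 1/1 - 1/17
= 1 - 1/17 = 16/17

Sum = 16/17


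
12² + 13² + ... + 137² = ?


Σₖ₌12^137 k² = Σₖ₌₁^137 k² − Σₖ₌₁^11 k²
= 137·138·275/6 − 11·12·23/6
= 866525 − 506 = 866019

Σk² = 866019


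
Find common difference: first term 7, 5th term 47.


d = (aₙ - a₁)/(n-1)
= (47 - 7)/(5-1)
= 40/4 = 10

d = 10


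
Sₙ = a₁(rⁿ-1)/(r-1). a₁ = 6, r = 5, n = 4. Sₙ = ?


Sₙ = 6×(5^4 - 1)/(5 - 1)
= 6×(625 - 1)/4
= 6×624/4
= 936

S_4 = 936


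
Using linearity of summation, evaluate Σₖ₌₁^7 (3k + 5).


Σ(3k+5) = 3·Σk + 5·n
= 3·28 + 5·7
= 84 + 35 = 119

Σ = 119


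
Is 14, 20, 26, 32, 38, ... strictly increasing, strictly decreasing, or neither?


Differences: 6, 6, 6, 6
All differences > 0 → strictly INCREASING

Monotonically increasing


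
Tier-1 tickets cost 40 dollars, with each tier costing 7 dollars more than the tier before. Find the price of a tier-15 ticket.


aₙ = a₁ + (n-1)d
= 40 + (15-1)×7
= 40 + 98
= 138

a_15 = 138


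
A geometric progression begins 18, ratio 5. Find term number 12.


aₙ = a₁·r^(n-1)
= 18×5^11
= 18×48828125
= 878906250

a_12 = 878906250


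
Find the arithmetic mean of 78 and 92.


AM = (78 + 92)/2 = 170/2 = 85

AM = 85


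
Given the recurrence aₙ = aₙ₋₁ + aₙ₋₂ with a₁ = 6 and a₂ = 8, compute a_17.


Computing iteratively: 6, 8, 14, 22, 36, 58, 94, 152, 246, 398, 644, 1042, ...
a_17 = 11556

a_17 = 11556


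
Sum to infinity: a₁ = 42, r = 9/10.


S∞ = a₁/(1-r) = 42/(1 - 9/10)
= 42/(1/10)
= 420

S∞ = 420


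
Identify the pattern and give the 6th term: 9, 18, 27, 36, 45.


Pattern: arithmetic (d=9)
Terms: 9, 18, 27, 36, 45
Next term = 54

Next term = 54


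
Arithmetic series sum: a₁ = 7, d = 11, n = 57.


aₙ = 7 + (57-1)×11 = 623
Sₙ = n(a₁+aₙ)/2 = 57×(7+623)/2
= 57×630/2 = 17955

S_57 = 17955


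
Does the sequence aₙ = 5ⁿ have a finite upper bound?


aₙ = 5ⁿ → as n→∞, aₙ→∞ (since base 5 > 1)
No finite upper bound exists
The sequence is UNBOUNDED

Unbounded (aₙ → ∞ as n → ∞)


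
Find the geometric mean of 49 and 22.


GM = √(49×22) = √1078 = 32.8329

GM = 32.8329


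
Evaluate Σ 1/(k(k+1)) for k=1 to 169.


1/(k(k+1)) = 1/k - 1/(k+1) (partial fractions)
Telescoping: Σ = 1 - 1/170 = 169/170

Sum = 169/170


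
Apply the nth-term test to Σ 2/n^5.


lim(n→∞) 2/n^5 = 0
lim aₙ = 0 → nth-term test is INCONCLUSIVE
(Need other tests; this is actually a convergent p-series with p=5 > 1)

Inconclusive (lim aₙ = 0; need another test)


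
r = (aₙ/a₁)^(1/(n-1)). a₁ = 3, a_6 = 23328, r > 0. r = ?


r^(n-1) = aₙ/a₁
r^5 = 23328/3 = 7776
r = 7776^(1/5)
= 6

r = 6


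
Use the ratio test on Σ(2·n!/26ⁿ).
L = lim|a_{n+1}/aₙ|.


aₙ = 2·n!/26^n
a_{n+1}/aₙ = (n+1)!/26^(n+1) × 26^n/n!  (constant 2 cancels)
= (n+1)/26
L = lim(n→∞) (n+1)/26 = ∞
L > 1 → series DIVERGES

Diverges (ratio test: L = ∞ > 1)


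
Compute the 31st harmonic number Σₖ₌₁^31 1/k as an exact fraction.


H_31 = 1/1 + 1/2 + 1/3 + ... + 1/31
= 290774257297357/72201776446800
≈ 4.0272

H_31 = 290774257297357/72201776446800 ≈ 4.0272


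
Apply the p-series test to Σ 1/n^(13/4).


p-series test: Σ c/n^p converges if p > 1, diverges if p ≤ 1 (constant c > 0 doesn't affect convergence).
p = 13/4
13/4 > 1 → CONVERGES

Converges (p = 13/4 > 1)


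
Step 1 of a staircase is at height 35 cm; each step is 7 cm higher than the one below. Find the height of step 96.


aₙ = a₁ + (n-1)d
= 35 + (96-1)×7
= 35 + 665
= 700

a_96 = 700


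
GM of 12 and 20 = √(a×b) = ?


GM = √(12×20) = √240 = 15.4919

GM = 15.4919


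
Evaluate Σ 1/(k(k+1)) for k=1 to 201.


1/(k(k+1)) = 1/k - 1/(k+1) (partial fractions)
Telescoping: Σ = 1 - 1/202 = 201/202

Sum = 201/202


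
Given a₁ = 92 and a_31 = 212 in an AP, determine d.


d = (aₙ - a₁)/(n-1)
= (212 - 92)/(31-1)
= 120/30 = 4

d = 4


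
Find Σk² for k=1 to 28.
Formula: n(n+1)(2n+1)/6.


n = 28
n(n+1)(2n+1)/6 = 28×29×57/6
= 46284/6 = 7714

Σk² = 7714


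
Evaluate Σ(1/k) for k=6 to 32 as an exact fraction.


Σₖ₌6^32 1/k = 1/6 + 1/7 + 1/8 + ... + 1/32
= 256339679848919/144403552893600
≈ 1.7752

Sum = 256339679848919/144403552893600 ≈ 1.7752


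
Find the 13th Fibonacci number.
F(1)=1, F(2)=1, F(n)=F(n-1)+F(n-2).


Fibonacci sequence: 1, 1, 2, 3, 5, 8, 13, 21, 34, 55, 89, ...
F(13) = 233

F(13) = 233


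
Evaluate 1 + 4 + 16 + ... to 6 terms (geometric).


Sₙ = 1×(4^6 - 1)/(4 - 1)
= 1×(4096 - 1)/3
= 1×4095/3
= 1365

S_6 = 1365


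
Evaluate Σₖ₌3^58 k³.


Σₖ₌3^58 k³ = [58·59/2]² − [2·3/2]²
= 2927521 − 9 = 2927512

Σk³ = 2927512


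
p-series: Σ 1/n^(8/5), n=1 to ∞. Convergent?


p-series test: Σ c/n^p converges if p > 1, diverges if p ≤ 1 (constant c > 0 doesn't affect convergence).
p = 8/5
8/5 > 1 → CONVERGES

Converges (p = 8/5 > 1)


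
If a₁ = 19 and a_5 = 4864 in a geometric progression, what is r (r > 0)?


r^(n-1) = aₙ/a₁
r^4 = 4864/19 = 256
r = 256^(1/4)
= ±4; taking r > 0 gives r = 4

r = 4


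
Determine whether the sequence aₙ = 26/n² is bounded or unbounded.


a₁ = 26, a₂ = 26/4, a₃ = 26/9, ...
0 < aₙ ≤ 26 for all n ≥ 1
The sequence IS bounded

Bounded (0 < aₙ ≤ 26)


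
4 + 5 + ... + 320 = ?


Σₖ₌4^320 k = Σₖ₌₁^320 k − Σₖ₌₁^3 k
= 320·321/2 − 3·4/2
= 51360 − 6 = 51354

Σk = 51354


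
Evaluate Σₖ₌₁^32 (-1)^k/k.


S = -1 + 1/2 - 1/3 + 1/4 - 1/5 + 1/6 - 1/7 + 1/8 ± ...
= -0.6778
(Full series converges to -ln(2) ≈ -0.6931)

S_32 = -0.6778


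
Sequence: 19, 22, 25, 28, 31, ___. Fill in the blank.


Pattern: arithmetic (d=3)
Terms: 19, 22, 25, 28, 31
Next term = 34

Next term = 34


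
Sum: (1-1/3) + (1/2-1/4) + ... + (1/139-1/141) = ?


Telescoping with gap 2: two head and two tail terms survive.
= (1 + 1/2) - (1/140 + 1/141)
= 3/2 - 1/140 - 1/141 = 29329/19740

Sum = 29329/19740


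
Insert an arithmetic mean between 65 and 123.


AM = (65 + 123)/2 = 188/2 = 94

AM = 94


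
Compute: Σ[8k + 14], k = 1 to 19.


Σ(8k+14) = 8·Σk + 14·n
= 8·190 + 14·19
= 1520 + 266 = 1786

Σ = 1786


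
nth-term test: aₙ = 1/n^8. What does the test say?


lim(n→∞) 1/n^8 = 0
lim aₙ = 0 → nth-term test is INCONCLUSIVE
(Need other tests; this is actually a convergent p-series with p=8 > 1)

Inconclusive (lim aₙ = 0; need another test)


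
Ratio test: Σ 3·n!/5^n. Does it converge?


aₙ = 3·n!/5^n
a_{n+1}/aₙ = (n+1)!/5^(n+1) × 5^n/n!  (constant 3 cancels)
= (n+1)/5
L = lim(n→∞) (n+1)/5 = ∞
L > 1 → series DIVERGES

Diverges (ratio test: L = ∞ > 1)


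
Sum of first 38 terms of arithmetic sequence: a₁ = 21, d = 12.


aₙ = 21 + (38-1)×12 = 465
Sₙ = n(a₁+aₙ)/2 = 38×(21+465)/2
= 38×486/2 = 9234

S_38 = 9234


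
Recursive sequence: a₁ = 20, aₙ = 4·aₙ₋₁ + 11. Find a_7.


Computing step by step:
a_1 = 20
a_2 = 91
a_3 = 375
a_4 = 1511
a_5 = 6055
a_6 = 24231
a_7 = 96935


a_7 = 96935


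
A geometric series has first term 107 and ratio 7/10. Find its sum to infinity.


S∞ = a₁/(1-r) = 107/(1 - 7/10)
= 107/(3/10)
= 1070/3

S∞ = 1070/3


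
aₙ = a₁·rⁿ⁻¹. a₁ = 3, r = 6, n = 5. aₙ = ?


aₙ = a₁·r^(n-1)
= 3×6^4
= 3×1296
= 3888

a_5 = 3888


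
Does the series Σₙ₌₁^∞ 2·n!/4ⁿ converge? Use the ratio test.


aₙ = 2·n!/4^n
a_{n+1}/aₙ = (n+1)!/4^(n+1) × 4^n/n!  (constant 2 cancels)
= (n+1)/4
L = lim(n→∞) (n+1)/4 = ∞
L > 1 → series DIVERGES

Diverges (ratio test: L = ∞ > 1)


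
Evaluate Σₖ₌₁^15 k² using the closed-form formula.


n = 15
n(n+1)(2n+1)/6 = 15×16×31/6
= 7440/6 = 1240

Σk² = 1240


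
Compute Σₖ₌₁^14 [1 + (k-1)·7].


aₙ = 1 + (14-1)×7 = 92
Sₙ = n(a₁+aₙ)/2 = 14×(1+92)/2
= 14×93/2 = 651

S_14 = 651


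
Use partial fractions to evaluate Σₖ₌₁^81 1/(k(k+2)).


1/(k(k+2)) = (1/2)·(1/k - 1/(k+2)) (partial fractions)
Telescoping: Σ = (1/2)·(1 + 1/2 - 1/82 - 1/83) = 2511/3403

Sum = 2511/3403


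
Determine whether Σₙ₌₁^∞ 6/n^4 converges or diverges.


p-series test: Σ c/n^p converges if p > 1, diverges if p ≤ 1 (constant c > 0 doesn't affect convergence).
p = 4
4 > 1 → CONVERGES

Converges (p = 4 > 1)


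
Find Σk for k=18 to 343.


Σₖ₌18^343 k = Σₖ₌₁^343 k − Σₖ₌₁^17 k
= 343·344/2 − 17·18/2
= 58996 − 153 = 58843

Σk = 58843
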